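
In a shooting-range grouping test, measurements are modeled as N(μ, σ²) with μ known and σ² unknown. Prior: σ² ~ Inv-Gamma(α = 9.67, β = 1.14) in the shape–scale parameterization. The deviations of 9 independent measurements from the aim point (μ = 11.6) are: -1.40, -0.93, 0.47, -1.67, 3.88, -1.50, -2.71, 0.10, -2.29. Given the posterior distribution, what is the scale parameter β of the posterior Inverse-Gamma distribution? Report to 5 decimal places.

With known mean μ and an Inverse-Gamma(α, β) prior on σ², the Normal likelihood is conjugate: posterior is Inv-Gamma(α + n/2, β + Σ(xᵢ−μ)²/2).
Σ(xᵢ−μ)² = (-1.40)² + (-0.93)² + (0.47)² + (-1.67)² + (3.88)² + (-1.50)² + (-2.71)² + (0.10)² + (-2.29)² = 35.7373.
Posterior: Inv-Gamma(9.67 + 9/2, 1.14 + 35.7373/2) = Inv-Gamma(14.17, 19.00865).
Posterior β = 19.00865.

19.00865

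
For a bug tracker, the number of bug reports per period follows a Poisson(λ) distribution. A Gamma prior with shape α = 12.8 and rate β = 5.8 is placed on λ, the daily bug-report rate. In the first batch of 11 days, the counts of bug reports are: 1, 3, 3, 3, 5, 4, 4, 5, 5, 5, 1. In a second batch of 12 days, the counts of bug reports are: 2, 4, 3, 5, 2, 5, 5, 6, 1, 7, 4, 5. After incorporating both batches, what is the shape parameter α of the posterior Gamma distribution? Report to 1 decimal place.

100.8

With a Gamma(shape α, rate β) prior, the Poisson likelihood is conjugate: the posterior is Gamma(α + ΣXᵢ, β + n).
Batch 1: sum of counts S = 39 over n = 11 days.
After batch 1: Gamma(α+S, β+n) = Gamma(12.8+39, 5.8+11) = Gamma(51.8, 16.8).
Batch 2: sum of counts S = 49 over n = 12 days.
After batch 2: Gamma(α+S, β+n) = Gamma(51.8+49, 16.8+12) = Gamma(100.8, 28.8).
Posterior α = 100.8.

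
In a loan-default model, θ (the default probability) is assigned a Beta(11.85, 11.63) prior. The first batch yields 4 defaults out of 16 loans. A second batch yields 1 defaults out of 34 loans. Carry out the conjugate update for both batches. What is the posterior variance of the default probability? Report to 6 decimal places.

The Beta prior is conjugate to a Binomial/Bernoulli likelihood; the update adds successes to α and failures to β.
After batch 1: Beta(11.85+4, 11.63+12) = Beta(15.85, 23.63).
After batch 2: Beta(15.85+1, 23.63+33) = Beta(16.85, 56.63).
Var = αβ/((α+β)²(α+β+1)) = 16.85·56.63/(73.48²·74.48) = 0.002373.

0.002373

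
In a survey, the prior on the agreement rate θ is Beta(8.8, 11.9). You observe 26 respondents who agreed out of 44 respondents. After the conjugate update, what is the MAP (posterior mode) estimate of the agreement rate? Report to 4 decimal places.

0.5391

The Beta prior is conjugate to a Binomial/Bernoulli likelihood; the update adds successes to α and failures to β.
Posterior: Beta(α+k, β+n−k) = Beta(8.8+26, 11.9+18) = Beta(34.8, 29.9).
Mode of Beta(a,b) for a,b>1 is (a−1)/(a+b−2) = 33.8/62.7 = 0.5391.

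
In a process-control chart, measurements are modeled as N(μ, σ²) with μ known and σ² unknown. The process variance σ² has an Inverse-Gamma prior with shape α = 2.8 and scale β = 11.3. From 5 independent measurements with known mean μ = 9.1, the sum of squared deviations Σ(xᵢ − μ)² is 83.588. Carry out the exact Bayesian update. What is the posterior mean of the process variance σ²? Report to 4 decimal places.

12.3474

With known mean μ and an Inverse-Gamma(α, β) prior on σ², the Normal likelihood is conjugate: posterior is Inv-Gamma(α + n/2, β + Σ(xᵢ−μ)²/2).
Posterior: Inv-Gamma(2.8 + 5/2, 11.3 + 83.588/2) = Inv-Gamma(5.30, 53.0940).
E[σ²|data] = β/(α−1) = 53.0940/4.30 = 12.3474.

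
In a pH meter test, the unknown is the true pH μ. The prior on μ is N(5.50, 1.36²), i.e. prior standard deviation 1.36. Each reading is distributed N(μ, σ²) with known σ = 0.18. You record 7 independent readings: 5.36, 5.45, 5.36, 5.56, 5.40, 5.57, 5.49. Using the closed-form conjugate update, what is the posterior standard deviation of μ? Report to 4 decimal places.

For Normal data with known variance σ², a Normal(μ₀, σ₀²) prior on μ is conjugate. Posterior precision = 1/σ₀² + n/σ²; posterior mean is the precision-weighted average of μ₀ and x̄.
σ₀² = 1.36² = 1.8496, σ² = 0.18² = 0.0324; σ² + n·σ₀² = 0.0324 + 7·1.8496 = 12.9796.
Posterior precision = 1/σ₀² + n/σ² = 1/1.8496 + 7/0.0324 = (σ² + n·σ₀²)/(σ₀²σ²) = 12.9796/(1.8496·0.0324); posterior variance σₙ² = σ₀²σ²/(σ² + n·σ₀²) = 1.8496·0.0324/12.9796 = 0.004617.
Posterior SD = √σₙ² = √(1.8496·0.0324/12.9796) = 0.0679.

0.0679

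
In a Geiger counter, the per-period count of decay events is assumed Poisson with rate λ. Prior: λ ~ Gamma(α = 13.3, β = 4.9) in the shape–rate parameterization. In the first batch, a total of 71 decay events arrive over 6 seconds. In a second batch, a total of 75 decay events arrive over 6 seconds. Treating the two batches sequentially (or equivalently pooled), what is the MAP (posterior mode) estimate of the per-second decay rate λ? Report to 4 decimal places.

9.3669

With a Gamma(shape α, rate β) prior, the Poisson likelihood is conjugate: the posterior is Gamma(α + ΣXᵢ, β + n).
After batch 1: Gamma(α+S, β+n) = Gamma(13.3+71, 4.9+6) = Gamma(84.3, 10.9).
After batch 2: Gamma(α+S, β+n) = Gamma(84.3+75, 10.9+6) = Gamma(159.3, 16.9).
Mode of Gamma(α,β) for α≥1 is (α−1)/β = 158.3/16.9 = 9.3669.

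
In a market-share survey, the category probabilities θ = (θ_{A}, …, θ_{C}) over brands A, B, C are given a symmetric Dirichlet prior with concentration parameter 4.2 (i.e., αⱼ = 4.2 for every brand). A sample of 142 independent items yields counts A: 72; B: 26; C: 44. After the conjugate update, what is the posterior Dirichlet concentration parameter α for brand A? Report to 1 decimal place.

The Dirichlet prior is conjugate to the Multinomial likelihood: each posterior αⱼ = prior αⱼ + observed count nⱼ.
Posterior concentration: (76.2, 30.2, 48.2), total = 154.6.
α_{A} = 4.2 + 72 = 76.2.

76.2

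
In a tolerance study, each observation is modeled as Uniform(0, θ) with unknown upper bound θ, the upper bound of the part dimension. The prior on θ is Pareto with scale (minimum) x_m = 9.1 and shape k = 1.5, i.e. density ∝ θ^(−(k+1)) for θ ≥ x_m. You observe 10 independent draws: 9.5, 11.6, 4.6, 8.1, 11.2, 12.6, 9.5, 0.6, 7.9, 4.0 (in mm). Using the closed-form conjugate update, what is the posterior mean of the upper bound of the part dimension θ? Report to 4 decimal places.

13.8000

A Pareto(scale x_m, shape k) prior on the upper bound θ of Uniform(0, θ) is conjugate: posterior is Pareto(max(x_m, max xᵢ), k + n).
Sample maximum = 12.6; prior scale x_m = 9.1 → posterior scale = max = 12.6.
Posterior shape = 1.5 + 10 = 11.5.
E[θ|data] = k·x_m/(k−1) = 11.5·12.6/10.5 = 13.8000.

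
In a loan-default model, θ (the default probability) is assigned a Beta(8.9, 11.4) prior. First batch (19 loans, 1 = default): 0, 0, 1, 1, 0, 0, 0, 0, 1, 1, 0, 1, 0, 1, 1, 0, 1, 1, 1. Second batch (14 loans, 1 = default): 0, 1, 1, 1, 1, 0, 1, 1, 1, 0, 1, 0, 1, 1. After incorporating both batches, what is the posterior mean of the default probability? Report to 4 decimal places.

0.5422

The Beta prior is conjugate to a Binomial/Bernoulli likelihood; the update adds successes to α and failures to β.
After batch 1: Beta(8.9+10, 11.4+9) = Beta(18.9, 20.4).
After batch 2: Beta(18.9+10, 20.4+4) = Beta(28.9, 24.4).
Posterior mean = α/(α+β) = 28.9/53.3 = 0.5422.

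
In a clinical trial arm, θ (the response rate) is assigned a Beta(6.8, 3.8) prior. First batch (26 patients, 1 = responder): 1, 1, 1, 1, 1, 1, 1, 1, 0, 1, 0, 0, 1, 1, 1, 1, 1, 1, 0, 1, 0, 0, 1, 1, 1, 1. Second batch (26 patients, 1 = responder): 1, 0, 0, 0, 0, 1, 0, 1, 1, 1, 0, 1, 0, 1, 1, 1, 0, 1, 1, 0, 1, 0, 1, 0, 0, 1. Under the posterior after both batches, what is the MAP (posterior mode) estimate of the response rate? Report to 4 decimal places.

The Beta prior is conjugate to a Binomial/Bernoulli likelihood; the update adds successes to α and failures to β.
After batch 1: Beta(6.8+20, 3.8+6) = Beta(26.8, 9.8).
After batch 2: Beta(26.8+14, 9.8+12) = Beta(40.8, 21.8).
Mode of Beta(a,b) for a,b>1 is (a−1)/(a+b−2) = 39.8/60.6 = 0.6568.

0.6568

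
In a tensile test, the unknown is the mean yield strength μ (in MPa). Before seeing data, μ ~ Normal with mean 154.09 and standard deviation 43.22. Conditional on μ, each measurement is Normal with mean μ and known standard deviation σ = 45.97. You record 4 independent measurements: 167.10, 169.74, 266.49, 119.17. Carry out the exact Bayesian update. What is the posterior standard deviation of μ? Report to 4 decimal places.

For Normal data with known variance σ², a Normal(μ₀, σ₀²) prior on μ is conjugate. Posterior precision = 1/σ₀² + n/σ²; posterior mean is the precision-weighted average of μ₀ and x̄.
σ₀² = 43.22² = 1867.9684, σ² = 45.97² = 2113.2409; σ² + n·σ₀² = 2113.2409 + 4·1867.9684 = 9585.1145.
Posterior precision = 1/σ₀² + n/σ² = 1/1867.9684 + 4/2113.2409 = (σ² + n·σ₀²)/(σ₀²σ²) = 9585.1145/(1867.9684·2113.2409); posterior variance σₙ² = σ₀²σ²/(σ² + n·σ₀²) = 1867.9684·2113.2409/9585.1145 = 411.833080.
Posterior SD = √σₙ² = √(1867.9684·2113.2409/9585.1145) = 20.2937.

20.2937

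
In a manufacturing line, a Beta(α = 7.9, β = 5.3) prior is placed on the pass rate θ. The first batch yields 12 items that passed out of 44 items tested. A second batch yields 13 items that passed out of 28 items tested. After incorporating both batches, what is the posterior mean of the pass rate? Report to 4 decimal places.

0.3862

The Beta prior is conjugate to a Binomial/Bernoulli likelihood; the update adds successes to α and failures to β.
After batch 1: Beta(7.9+12, 5.3+32) = Beta(19.9, 37.3).
After batch 2: Beta(19.9+13, 37.3+15) = Beta(32.9, 52.3).
Posterior mean = α/(α+β) = 32.9/85.2 = 0.3862.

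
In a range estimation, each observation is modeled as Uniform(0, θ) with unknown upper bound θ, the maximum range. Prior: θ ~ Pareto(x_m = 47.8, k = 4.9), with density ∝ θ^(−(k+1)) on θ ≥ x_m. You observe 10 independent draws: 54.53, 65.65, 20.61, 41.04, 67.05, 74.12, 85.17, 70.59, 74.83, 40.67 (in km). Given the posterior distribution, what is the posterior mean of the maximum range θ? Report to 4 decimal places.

A Pareto(scale x_m, shape k) prior on the upper bound θ of Uniform(0, θ) is conjugate: posterior is Pareto(max(x_m, max xᵢ), k + n).
Sample maximum = 85.17; prior scale x_m = 47.8 → posterior scale = max = 85.17.
Posterior shape = 4.9 + 10 = 14.9.
E[θ|data] = k·x_m/(k−1) = 14.9·85.17/13.9 = 91.2973.

91.2973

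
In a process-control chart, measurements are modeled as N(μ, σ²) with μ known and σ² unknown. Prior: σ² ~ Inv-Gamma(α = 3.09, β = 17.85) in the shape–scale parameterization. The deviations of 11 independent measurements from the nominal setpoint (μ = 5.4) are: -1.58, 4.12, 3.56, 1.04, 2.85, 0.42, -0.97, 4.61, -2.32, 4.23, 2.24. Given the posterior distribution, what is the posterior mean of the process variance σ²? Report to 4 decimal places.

With known mean μ and an Inverse-Gamma(α, β) prior on σ², the Normal likelihood is conjugate: posterior is Inv-Gamma(α + n/2, β + Σ(xᵢ−μ)²/2).
Σ(xᵢ−μ)² = (-1.58)² + (4.12)² + (3.56)² + (1.04)² + (2.85)² + (0.42)² + (-0.97)² + (4.61)² + (-2.32)² + (4.23)² + (2.24)² = 92.0108.
Posterior: Inv-Gamma(3.09 + 11/2, 17.85 + 92.0108/2) = Inv-Gamma(8.59, 63.85540).
E[σ²|data] = β/(α−1) = 63.85540/7.59 = 8.4131.

8.4131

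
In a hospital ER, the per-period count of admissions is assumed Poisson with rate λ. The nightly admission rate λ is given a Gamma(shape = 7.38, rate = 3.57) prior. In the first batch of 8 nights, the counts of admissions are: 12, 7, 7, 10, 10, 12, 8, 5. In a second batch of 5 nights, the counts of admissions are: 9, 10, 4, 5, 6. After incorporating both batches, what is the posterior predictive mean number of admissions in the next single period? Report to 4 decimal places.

6.7821

With a Gamma(shape α, rate β) prior, the Poisson likelihood is conjugate: the posterior is Gamma(α + ΣXᵢ, β + n).
Batch 1: sum of counts S = 71 over n = 8 nights.
After batch 1: Gamma(α+S, β+n) = Gamma(7.38+71, 3.57+8) = Gamma(78.38, 11.57).
Batch 2: sum of counts S = 34 over n = 5 nights.
After batch 2: Gamma(α+S, β+n) = Gamma(78.38+34, 11.57+5) = Gamma(112.38, 16.57).
The predictive distribution for one future period is NegBinom with mean α/β = 6.7821.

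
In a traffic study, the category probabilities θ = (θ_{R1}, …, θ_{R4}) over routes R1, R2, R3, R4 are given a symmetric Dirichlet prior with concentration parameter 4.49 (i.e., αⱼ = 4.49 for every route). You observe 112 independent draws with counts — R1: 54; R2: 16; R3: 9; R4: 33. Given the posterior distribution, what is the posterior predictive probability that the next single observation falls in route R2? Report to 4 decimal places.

The Dirichlet prior is conjugate to the Multinomial likelihood: each posterior αⱼ = prior αⱼ + observed count nⱼ.
Posterior concentration: (58.49, 20.49, 13.49, 37.49), total = 129.96.
P(next = R2 | data) = α_{R2}/Σα = 0.1577.

0.1577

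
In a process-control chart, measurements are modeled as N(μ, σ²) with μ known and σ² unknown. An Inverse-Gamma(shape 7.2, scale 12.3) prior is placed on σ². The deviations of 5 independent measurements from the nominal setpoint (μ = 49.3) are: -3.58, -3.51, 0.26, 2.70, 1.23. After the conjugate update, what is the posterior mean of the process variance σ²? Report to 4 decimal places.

With known mean μ and an Inverse-Gamma(α, β) prior on σ², the Normal likelihood is conjugate: posterior is Inv-Gamma(α + n/2, β + Σ(xᵢ−μ)²/2).
Σ(xᵢ−μ)² = (-3.58)² + (-3.51)² + (0.26)² + (2.70)² + (1.23)² = 34.0070.
Posterior: Inv-Gamma(7.2 + 5/2, 12.3 + 34.0070/2) = Inv-Gamma(9.70, 29.30350).
E[σ²|data] = β/(α−1) = 29.30350/8.70 = 3.3682.

3.3682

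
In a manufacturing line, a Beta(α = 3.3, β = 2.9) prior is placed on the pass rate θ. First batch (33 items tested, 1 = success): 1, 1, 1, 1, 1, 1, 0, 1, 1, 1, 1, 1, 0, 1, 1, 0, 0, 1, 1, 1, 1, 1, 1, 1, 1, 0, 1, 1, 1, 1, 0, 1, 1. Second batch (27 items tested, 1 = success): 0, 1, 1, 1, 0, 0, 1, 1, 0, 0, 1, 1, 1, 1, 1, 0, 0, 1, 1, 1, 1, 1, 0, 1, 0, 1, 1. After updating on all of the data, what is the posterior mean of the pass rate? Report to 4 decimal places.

The Beta prior is conjugate to a Binomial/Bernoulli likelihood; the update adds successes to α and failures to β.
After batch 1: Beta(3.3+27, 2.9+6) = Beta(30.3, 8.9).
After batch 2: Beta(30.3+18, 8.9+9) = Beta(48.3, 17.9).
Posterior mean = α/(α+β) = 48.3/66.2 = 0.7296.

0.7296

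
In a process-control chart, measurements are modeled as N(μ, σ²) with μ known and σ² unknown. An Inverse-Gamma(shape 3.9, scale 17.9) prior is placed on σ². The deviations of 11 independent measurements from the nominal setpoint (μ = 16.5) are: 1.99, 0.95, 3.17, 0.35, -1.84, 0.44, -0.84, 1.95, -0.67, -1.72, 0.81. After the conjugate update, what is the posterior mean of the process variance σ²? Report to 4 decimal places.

With known mean μ and an Inverse-Gamma(α, β) prior on σ², the Normal likelihood is conjugate: posterior is Inv-Gamma(α + n/2, β + Σ(xᵢ−μ)²/2).
Σ(xᵢ−μ)² = (1.99)² + (0.95)² + (3.17)² + (0.35)² + (-1.84)² + (0.44)² + (-0.84)² + (1.95)² + (-0.67)² + (-1.72)² + (0.81)² = 27.1847.
Posterior: Inv-Gamma(3.9 + 11/2, 17.9 + 27.1847/2) = Inv-Gamma(9.40, 31.49235).
E[σ²|data] = β/(α−1) = 31.49235/8.40 = 3.7491.

3.7491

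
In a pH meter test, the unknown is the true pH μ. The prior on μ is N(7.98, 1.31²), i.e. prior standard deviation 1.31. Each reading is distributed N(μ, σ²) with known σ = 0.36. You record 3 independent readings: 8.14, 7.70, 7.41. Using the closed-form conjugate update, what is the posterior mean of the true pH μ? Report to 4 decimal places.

7.7556

For Normal data with known variance σ², a Normal(μ₀, σ₀²) prior on μ is conjugate. Posterior precision = 1/σ₀² + n/σ²; posterior mean is the precision-weighted average of μ₀ and x̄.
Σxᵢ = 8.14 + 7.70 + 7.41 = 23.25, so n·x̄ = 23.25.
σ₀² = 1.31² = 1.7161, σ² = 0.36² = 0.1296; σ² + n·σ₀² = 0.1296 + 3·1.7161 = 5.2779.
Posterior mean = (μ₀/σ₀² + n·x̄/σ²)/(1/σ₀² + n/σ²) = (σ²·μ₀ + σ₀²·n·x̄)/(σ² + n·σ₀²) = (0.1296·7.98 + 1.7161·23.25)/5.2779 = 40.933533/5.2779 = 7.7556.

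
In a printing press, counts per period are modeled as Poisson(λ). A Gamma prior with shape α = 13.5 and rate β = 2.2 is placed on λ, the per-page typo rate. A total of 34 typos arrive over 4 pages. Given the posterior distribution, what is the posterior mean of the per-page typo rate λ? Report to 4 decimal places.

With a Gamma(shape α, rate β) prior, the Poisson likelihood is conjugate: the posterior is Gamma(α + ΣXᵢ, β + n).
Posterior: Gamma(α+S, β+n) = Gamma(13.5+34, 2.2+4) = Gamma(47.5, 6.2).
Posterior mean = α/β = 47.5/6.2 = 7.6613.

7.6613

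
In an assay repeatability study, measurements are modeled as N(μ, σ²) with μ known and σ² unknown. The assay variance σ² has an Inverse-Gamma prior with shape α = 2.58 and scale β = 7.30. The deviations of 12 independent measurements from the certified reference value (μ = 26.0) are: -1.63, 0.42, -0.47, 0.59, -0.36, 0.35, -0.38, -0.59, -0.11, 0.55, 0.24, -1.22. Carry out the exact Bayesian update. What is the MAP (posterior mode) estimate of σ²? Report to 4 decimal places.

With known mean μ and an Inverse-Gamma(α, β) prior on σ², the Normal likelihood is conjugate: posterior is Inv-Gamma(α + n/2, β + Σ(xᵢ−μ)²/2).
Σ(xᵢ−μ)² = (-1.63)² + (0.42)² + (-0.47)² + (0.59)² + (-0.36)² + (0.35)² + (-0.38)² + (-0.59)² + (-0.11)² + (0.55)² + (0.24)² + (-1.22)² = 6.0075.
Posterior: Inv-Gamma(2.58 + 12/2, 7.30 + 6.0075/2) = Inv-Gamma(8.58, 10.30375).
Mode = β/(α+1) = 10.30375/9.58 = 1.0755.

1.0755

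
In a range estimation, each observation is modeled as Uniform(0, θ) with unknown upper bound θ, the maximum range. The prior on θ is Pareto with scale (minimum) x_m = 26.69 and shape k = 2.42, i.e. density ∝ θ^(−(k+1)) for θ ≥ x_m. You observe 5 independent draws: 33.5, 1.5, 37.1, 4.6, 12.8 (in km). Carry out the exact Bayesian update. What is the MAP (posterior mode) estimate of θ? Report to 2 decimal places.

A Pareto(scale x_m, shape k) prior on the upper bound θ of Uniform(0, θ) is conjugate: posterior is Pareto(max(x_m, max xᵢ), k + n).
Sample maximum = 37.1; prior scale x_m = 26.69 → posterior scale = max = 37.10.
Posterior shape = 2.42 + 5 = 7.42.
The Pareto density is decreasing on [x_m, ∞), so the mode is x_m = 37.10.

37.10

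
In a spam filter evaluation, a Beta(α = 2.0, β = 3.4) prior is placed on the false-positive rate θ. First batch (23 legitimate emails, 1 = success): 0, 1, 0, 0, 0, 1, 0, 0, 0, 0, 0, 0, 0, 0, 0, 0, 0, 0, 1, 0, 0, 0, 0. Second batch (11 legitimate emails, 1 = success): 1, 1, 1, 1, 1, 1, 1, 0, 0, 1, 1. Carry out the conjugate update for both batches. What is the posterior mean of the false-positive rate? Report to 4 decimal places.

The Beta prior is conjugate to a Binomial/Bernoulli likelihood; the update adds successes to α and failures to β.
After batch 1: Beta(2.0+3, 3.4+20) = Beta(5.0, 23.4).
After batch 2: Beta(5.0+9, 23.4+2) = Beta(14.0, 25.4).
Posterior mean = α/(α+β) = 14.0/39.4 = 0.3553.

0.3553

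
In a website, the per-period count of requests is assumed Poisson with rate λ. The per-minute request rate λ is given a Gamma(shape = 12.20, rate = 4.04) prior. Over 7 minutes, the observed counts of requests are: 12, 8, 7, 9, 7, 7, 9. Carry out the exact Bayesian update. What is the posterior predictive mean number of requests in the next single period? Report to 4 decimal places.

6.4493

With a Gamma(shape α, rate β) prior, the Poisson likelihood is conjugate: the posterior is Gamma(α + ΣXᵢ, β + n).
Sum of counts S = 59 over n = 7 minutes.
Posterior: Gamma(α+S, β+n) = Gamma(12.20+59, 4.04+7) = Gamma(71.20, 11.04).
The predictive distribution for one future period is NegBinom with mean α/β = 6.4493.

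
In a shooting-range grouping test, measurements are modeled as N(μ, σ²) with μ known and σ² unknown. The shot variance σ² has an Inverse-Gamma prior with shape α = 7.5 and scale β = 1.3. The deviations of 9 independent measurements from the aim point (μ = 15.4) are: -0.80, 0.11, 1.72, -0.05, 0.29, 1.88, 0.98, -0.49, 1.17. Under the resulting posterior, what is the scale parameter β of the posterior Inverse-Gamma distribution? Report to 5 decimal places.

6.20045

With known mean μ and an Inverse-Gamma(α, β) prior on σ², the Normal likelihood is conjugate: posterior is Inv-Gamma(α + n/2, β + Σ(xᵢ−μ)²/2).
Σ(xᵢ−μ)² = (-0.80)² + (0.11)² + (1.72)² + (-0.05)² + (0.29)² + (1.88)² + (0.98)² + (-0.49)² + (1.17)² = 9.8009.
Posterior: Inv-Gamma(7.5 + 9/2, 1.3 + 9.8009/2) = Inv-Gamma(12.00, 6.20045).
Posterior β = 6.20045.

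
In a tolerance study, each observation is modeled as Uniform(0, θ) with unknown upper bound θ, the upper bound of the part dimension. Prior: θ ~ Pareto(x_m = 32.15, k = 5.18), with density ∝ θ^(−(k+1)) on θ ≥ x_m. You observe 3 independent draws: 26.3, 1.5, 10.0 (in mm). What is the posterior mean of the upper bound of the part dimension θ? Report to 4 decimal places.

36.6277

A Pareto(scale x_m, shape k) prior on the upper bound θ of Uniform(0, θ) is conjugate: posterior is Pareto(max(x_m, max xᵢ), k + n).
Sample maximum = 26.3; prior scale x_m = 32.15 → posterior scale = max = 32.15.
Posterior shape = 5.18 + 3 = 8.18.
E[θ|data] = k·x_m/(k−1) = 8.18·32.15/7.18 = 36.6277.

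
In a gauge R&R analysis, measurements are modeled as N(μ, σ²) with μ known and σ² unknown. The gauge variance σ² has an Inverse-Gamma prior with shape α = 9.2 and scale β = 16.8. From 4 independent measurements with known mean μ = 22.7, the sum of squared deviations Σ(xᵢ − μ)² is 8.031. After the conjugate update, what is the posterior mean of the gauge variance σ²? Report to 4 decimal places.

With known mean μ and an Inverse-Gamma(α, β) prior on σ², the Normal likelihood is conjugate: posterior is Inv-Gamma(α + n/2, β + Σ(xᵢ−μ)²/2).
Posterior: Inv-Gamma(9.2 + 4/2, 16.8 + 8.031/2) = Inv-Gamma(11.20, 20.8155).
E[σ²|data] = β/(α−1) = 20.8155/10.20 = 2.0407.

2.0407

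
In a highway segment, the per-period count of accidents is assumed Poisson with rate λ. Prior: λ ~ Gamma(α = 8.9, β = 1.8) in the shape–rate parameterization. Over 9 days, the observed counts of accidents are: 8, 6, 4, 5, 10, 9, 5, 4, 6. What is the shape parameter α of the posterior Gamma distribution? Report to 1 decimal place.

65.9

With a Gamma(shape α, rate β) prior, the Poisson likelihood is conjugate: the posterior is Gamma(α + ΣXᵢ, β + n).
Sum of counts S = 57 over n = 9 days.
Posterior: Gamma(α+S, β+n) = Gamma(8.9+57, 1.8+9) = Gamma(65.9, 10.8).
Posterior α = 65.9.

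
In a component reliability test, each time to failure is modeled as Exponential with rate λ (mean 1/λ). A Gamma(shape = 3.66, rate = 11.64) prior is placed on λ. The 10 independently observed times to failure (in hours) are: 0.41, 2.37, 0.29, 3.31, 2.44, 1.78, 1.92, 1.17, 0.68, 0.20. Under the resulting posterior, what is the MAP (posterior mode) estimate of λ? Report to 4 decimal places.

0.4830

With a Gamma(shape α, rate β) prior on the exponential rate λ, the posterior after n observations with total T = Σxᵢ is Gamma(α+n, β+T).
Sum of observations T = 14.57 hours; n = 10.
Posterior: Gamma(3.66+10, 11.64+14.57) = Gamma(13.66, 26.21).
Mode = (α−1)/β = 0.4830.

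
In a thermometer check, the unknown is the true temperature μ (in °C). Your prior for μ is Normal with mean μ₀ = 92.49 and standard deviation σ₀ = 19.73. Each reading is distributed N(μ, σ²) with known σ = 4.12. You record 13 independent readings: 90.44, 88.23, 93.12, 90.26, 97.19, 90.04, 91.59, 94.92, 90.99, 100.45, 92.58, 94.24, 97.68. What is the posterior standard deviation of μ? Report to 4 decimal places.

For Normal data with known variance σ², a Normal(μ₀, σ₀²) prior on μ is conjugate. Posterior precision = 1/σ₀² + n/σ²; posterior mean is the precision-weighted average of μ₀ and x̄.
σ₀² = 19.73² = 389.2729, σ² = 4.12² = 16.9744; σ² + n·σ₀² = 16.9744 + 13·389.2729 = 5077.5221.
Posterior precision = 1/σ₀² + n/σ² = 1/389.2729 + 13/16.9744 = (σ² + n·σ₀²)/(σ₀²σ²) = 5077.5221/(389.2729·16.9744); posterior variance σₙ² = σ₀²σ²/(σ² + n·σ₀²) = 389.2729·16.9744/5077.5221 = 1.301358.
Posterior SD = √σₙ² = √(389.2729·16.9744/5077.5221) = 1.1408.

1.1408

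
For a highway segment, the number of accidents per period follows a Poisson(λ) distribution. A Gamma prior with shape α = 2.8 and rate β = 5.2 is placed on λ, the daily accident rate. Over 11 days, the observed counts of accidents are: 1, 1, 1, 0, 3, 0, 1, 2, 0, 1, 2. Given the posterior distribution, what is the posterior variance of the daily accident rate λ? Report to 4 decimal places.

With a Gamma(shape α, rate β) prior, the Poisson likelihood is conjugate: the posterior is Gamma(α + ΣXᵢ, β + n).
Sum of counts S = 12 over n = 11 days.
Posterior: Gamma(α+S, β+n) = Gamma(2.8+12, 5.2+11) = Gamma(14.8, 16.2).
Var = α/β² = 14.8/16.2² = 0.0564.

0.0564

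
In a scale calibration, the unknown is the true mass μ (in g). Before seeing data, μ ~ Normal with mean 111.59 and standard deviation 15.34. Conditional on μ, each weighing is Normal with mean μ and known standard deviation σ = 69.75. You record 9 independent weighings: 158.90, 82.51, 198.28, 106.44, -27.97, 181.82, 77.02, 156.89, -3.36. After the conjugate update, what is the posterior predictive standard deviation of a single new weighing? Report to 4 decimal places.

70.9155

For Normal data with known variance σ², a Normal(μ₀, σ₀²) prior on μ is conjugate. Posterior precision = 1/σ₀² + n/σ²; posterior mean is the precision-weighted average of μ₀ and x̄.
σ₀² = 15.34² = 235.3156, σ² = 69.75² = 4865.0625; σ² + n·σ₀² = 4865.0625 + 9·235.3156 = 6982.9029.
Posterior precision = 1/σ₀² + n/σ² = 1/235.3156 + 9/4865.0625 = (σ² + n·σ₀²)/(σ₀²σ²) = 6982.9029/(235.3156·4865.0625); posterior variance σₙ² = σ₀²σ²/(σ² + n·σ₀²) = 235.3156·4865.0625/6982.9029 = 163.946874.
Predictive variance for one new observation = σₙ² + σ² = 235.3156·4865.0625/6982.9029 + 4865.0625 = σ²·(σ₀² + 6982.9029)/6982.9029 = 4865.0625·7218.2185/6982.9029 = 5029.009374; SD = √(4865.0625·7218.2185/6982.9029) = 70.9155.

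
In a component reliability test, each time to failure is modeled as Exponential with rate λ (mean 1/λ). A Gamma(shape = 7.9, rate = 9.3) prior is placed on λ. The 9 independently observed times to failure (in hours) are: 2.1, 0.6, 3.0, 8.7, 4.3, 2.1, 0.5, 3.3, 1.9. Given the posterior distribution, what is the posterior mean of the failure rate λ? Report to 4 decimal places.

0.4721

With a Gamma(shape α, rate β) prior on the exponential rate λ, the posterior after n observations with total T = Σxᵢ is Gamma(α+n, β+T).
Sum of observations T = 26.5 hours; n = 9.
Posterior: Gamma(7.9+9, 9.3+26.5) = Gamma(16.9, 35.8).
Posterior mean of λ = α/β = 16.9/35.8 = 0.4721.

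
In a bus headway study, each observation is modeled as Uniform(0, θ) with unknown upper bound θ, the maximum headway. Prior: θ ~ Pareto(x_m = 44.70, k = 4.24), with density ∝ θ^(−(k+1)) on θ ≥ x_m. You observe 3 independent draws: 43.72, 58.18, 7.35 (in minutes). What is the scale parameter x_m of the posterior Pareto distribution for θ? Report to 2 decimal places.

A Pareto(scale x_m, shape k) prior on the upper bound θ of Uniform(0, θ) is conjugate: posterior is Pareto(max(x_m, max xᵢ), k + n).
Sample maximum = 58.18; prior scale x_m = 44.70 → posterior scale = max = 58.18.
Posterior shape = 4.24 + 3 = 7.24.
Posterior scale x_m = 58.18.

58.18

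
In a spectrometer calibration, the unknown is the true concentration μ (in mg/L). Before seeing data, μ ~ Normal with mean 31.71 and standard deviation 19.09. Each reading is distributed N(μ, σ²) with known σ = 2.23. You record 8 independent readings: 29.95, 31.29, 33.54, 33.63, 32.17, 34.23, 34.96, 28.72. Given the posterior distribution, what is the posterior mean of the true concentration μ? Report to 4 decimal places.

32.3102

For Normal data with known variance σ², a Normal(μ₀, σ₀²) prior on μ is conjugate. Posterior precision = 1/σ₀² + n/σ²; posterior mean is the precision-weighted average of μ₀ and x̄.
Σxᵢ = 29.95 + 31.29 + 33.54 + 33.63 + 32.17 + 34.23 + 34.96 + 28.72 = 258.49, so n·x̄ = 258.49.
σ₀² = 19.09² = 364.4281, σ² = 2.23² = 4.9729; σ² + n·σ₀² = 4.9729 + 8·364.4281 = 2920.3977.
Posterior mean = (μ₀/σ₀² + n·x̄/σ²)/(1/σ₀² + n/σ²) = (σ²·μ₀ + σ₀²·n·x̄)/(σ² + n·σ₀²) = (4.9729·31.71 + 364.4281·258.49)/2920.3977 = 94358.710228/2920.3977 = 32.3102.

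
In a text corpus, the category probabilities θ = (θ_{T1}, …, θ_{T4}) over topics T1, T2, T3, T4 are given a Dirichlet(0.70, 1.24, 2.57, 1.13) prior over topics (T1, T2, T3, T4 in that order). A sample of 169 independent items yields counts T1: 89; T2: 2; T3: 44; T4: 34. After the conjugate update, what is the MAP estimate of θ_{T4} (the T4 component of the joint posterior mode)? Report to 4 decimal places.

0.2000

The Dirichlet prior is conjugate to the Multinomial likelihood: each posterior αⱼ = prior αⱼ + observed count nⱼ.
Posterior concentration: (89.70, 3.24, 46.57, 35.13), total = 174.64.
Joint mode component: (α_{T4}−1)/(Σα−K) = 34.13/170.64 = 0.2000.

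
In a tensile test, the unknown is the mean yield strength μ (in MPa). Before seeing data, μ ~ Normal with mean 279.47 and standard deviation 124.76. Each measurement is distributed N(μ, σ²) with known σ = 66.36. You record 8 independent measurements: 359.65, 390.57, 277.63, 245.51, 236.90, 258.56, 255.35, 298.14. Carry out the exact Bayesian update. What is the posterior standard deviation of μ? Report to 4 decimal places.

23.0576

For Normal data with known variance σ², a Normal(μ₀, σ₀²) prior on μ is conjugate. Posterior precision = 1/σ₀² + n/σ²; posterior mean is the precision-weighted average of μ₀ and x̄.
σ₀² = 124.76² = 15565.0576, σ² = 66.36² = 4403.6496; σ² + n·σ₀² = 4403.6496 + 8·15565.0576 = 128924.1104.
Posterior precision = 1/σ₀² + n/σ² = 1/15565.0576 + 8/4403.6496 = (σ² + n·σ₀²)/(σ₀²σ²) = 128924.1104/(15565.0576·4403.6496); posterior variance σₙ² = σ₀²σ²/(σ² + n·σ₀²) = 15565.0576·4403.6496/128924.1104 = 531.654316.
Posterior SD = √σₙ² = √(15565.0576·4403.6496/128924.1104) = 23.0576.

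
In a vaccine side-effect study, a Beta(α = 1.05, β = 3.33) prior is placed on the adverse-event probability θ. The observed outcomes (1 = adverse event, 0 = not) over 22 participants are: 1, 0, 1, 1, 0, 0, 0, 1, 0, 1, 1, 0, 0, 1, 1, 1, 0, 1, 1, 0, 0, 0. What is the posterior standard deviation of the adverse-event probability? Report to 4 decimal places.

0.0952

The Beta prior is conjugate to a Binomial/Bernoulli likelihood; the update adds successes to α and failures to β.
Posterior: Beta(α+k, β+n−k) = Beta(1.05+11, 3.33+11) = Beta(12.05, 14.33).
Var = αβ/((α+β)²(α+β+1)) = 12.05·14.33/(26.38²·27.38) = 0.00906255; SD = √0.00906255 = 0.0952.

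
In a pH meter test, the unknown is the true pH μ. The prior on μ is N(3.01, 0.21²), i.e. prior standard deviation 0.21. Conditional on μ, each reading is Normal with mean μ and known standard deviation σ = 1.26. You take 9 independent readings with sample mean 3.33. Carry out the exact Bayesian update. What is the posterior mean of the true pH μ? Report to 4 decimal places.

3.0740

For Normal data with known variance σ², a Normal(μ₀, σ₀²) prior on μ is conjugate. Posterior precision = 1/σ₀² + n/σ²; posterior mean is the precision-weighted average of μ₀ and x̄.
n·x̄ = 9·3.33 = 29.97.
σ₀² = 0.21² = 0.0441, σ² = 1.26² = 1.5876; σ² + n·σ₀² = 1.5876 + 9·0.0441 = 1.9845.
Posterior mean = (μ₀/σ₀² + n·x̄/σ²)/(1/σ₀² + n/σ²) = (σ²·μ₀ + σ₀²·n·x̄)/(σ² + n·σ₀²) = (1.5876·3.01 + 0.0441·29.97)/1.9845 = 6.100353/1.9845 = 3.0740.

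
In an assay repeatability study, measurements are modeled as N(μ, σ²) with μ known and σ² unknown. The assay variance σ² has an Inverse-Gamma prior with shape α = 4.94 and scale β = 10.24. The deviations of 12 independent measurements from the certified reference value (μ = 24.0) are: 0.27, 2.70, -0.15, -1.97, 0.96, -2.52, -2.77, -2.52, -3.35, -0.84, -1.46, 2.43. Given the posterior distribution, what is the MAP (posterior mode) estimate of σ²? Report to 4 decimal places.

With known mean μ and an Inverse-Gamma(α, β) prior on σ², the Normal likelihood is conjugate: posterior is Inv-Gamma(α + n/2, β + Σ(xᵢ−μ)²/2).
Σ(xᵢ−μ)² = (0.27)² + (2.70)² + (-0.15)² + (-1.97)² + (0.96)² + (-2.52)² + (-2.77)² + (-2.52)² + (-3.35)² + (-0.84)² + (-1.46)² + (2.43)² = 52.5262.
Posterior: Inv-Gamma(4.94 + 12/2, 10.24 + 52.5262/2) = Inv-Gamma(10.94, 36.50310).
Mode = β/(α+1) = 36.50310/11.94 = 3.0572.

3.0572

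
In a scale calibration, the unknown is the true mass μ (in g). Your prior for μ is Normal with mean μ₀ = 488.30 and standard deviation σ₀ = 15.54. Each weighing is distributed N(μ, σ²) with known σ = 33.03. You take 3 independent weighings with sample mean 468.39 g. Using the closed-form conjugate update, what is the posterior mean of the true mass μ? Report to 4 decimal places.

480.3547

For Normal data with known variance σ², a Normal(μ₀, σ₀²) prior on μ is conjugate. Posterior precision = 1/σ₀² + n/σ²; posterior mean is the precision-weighted average of μ₀ and x̄.
n·x̄ = 3·468.39 = 1405.17.
σ₀² = 15.54² = 241.4916, σ² = 33.03² = 1090.9809; σ² + n·σ₀² = 1090.9809 + 3·241.4916 = 1815.4557.
Posterior mean = (μ₀/σ₀² + n·x̄/σ²)/(1/σ₀² + n/σ²) = (σ²·μ₀ + σ₀²·n·x̄)/(σ² + n·σ₀²) = (1090.9809·488.30 + 241.4916·1405.17)/1815.4557 = 872062.725042/1815.4557 = 480.3547.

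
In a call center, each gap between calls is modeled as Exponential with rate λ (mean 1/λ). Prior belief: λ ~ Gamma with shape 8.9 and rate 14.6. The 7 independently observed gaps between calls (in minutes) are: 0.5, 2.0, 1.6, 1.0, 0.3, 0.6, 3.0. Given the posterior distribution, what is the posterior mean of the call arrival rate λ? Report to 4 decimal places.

0.6737

With a Gamma(shape α, rate β) prior on the exponential rate λ, the posterior after n observations with total T = Σxᵢ is Gamma(α+n, β+T).
Sum of observations T = 9.0 minutes; n = 7.
Posterior: Gamma(8.9+7, 14.6+9.0) = Gamma(15.9, 23.6).
Posterior mean of λ = α/β = 15.9/23.6 = 0.6737.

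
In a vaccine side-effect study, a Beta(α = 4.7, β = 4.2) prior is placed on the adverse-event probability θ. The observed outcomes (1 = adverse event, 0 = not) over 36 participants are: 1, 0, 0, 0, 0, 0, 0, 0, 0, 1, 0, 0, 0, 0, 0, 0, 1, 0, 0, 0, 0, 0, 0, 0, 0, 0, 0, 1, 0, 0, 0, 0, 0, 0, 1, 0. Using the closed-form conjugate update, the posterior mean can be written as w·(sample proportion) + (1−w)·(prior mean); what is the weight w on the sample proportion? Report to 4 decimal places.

0.8018

The Beta prior is conjugate to a Binomial/Bernoulli likelihood; the update adds successes to α and failures to β.
Posterior mean = (α₀+k)/(α₀+β₀+n) = [n/(α₀+β₀+n)]·(k/n) + [(α₀+β₀)/(α₀+β₀+n)]·α₀/(α₀+β₀), so only n and the prior enter the weight.
The weight on the data is w = n/(α₀+β₀+n) = 36/(4.7+4.2+36) = 36/44.9 = 0.8018.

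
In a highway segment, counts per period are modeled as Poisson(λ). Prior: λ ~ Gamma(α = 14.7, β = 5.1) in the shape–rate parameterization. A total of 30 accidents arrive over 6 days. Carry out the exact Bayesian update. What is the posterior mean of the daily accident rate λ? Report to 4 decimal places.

With a Gamma(shape α, rate β) prior, the Poisson likelihood is conjugate: the posterior is Gamma(α + ΣXᵢ, β + n).
Posterior: Gamma(α+S, β+n) = Gamma(14.7+30, 5.1+6) = Gamma(44.7, 11.1).
Posterior mean = α/β = 44.7/11.1 = 4.0270.

4.0270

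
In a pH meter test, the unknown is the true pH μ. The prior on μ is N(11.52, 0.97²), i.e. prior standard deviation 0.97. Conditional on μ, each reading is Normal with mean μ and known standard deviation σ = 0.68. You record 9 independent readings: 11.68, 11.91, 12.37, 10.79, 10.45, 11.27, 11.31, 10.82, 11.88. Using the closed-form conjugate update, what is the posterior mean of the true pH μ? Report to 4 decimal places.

11.3936

For Normal data with known variance σ², a Normal(μ₀, σ₀²) prior on μ is conjugate. Posterior precision = 1/σ₀² + n/σ²; posterior mean is the precision-weighted average of μ₀ and x̄.
Σxᵢ = 11.68 + 11.91 + 12.37 + 10.79 + 10.45 + 11.27 + 11.31 + 10.82 + 11.88 = 102.48, so n·x̄ = 102.48.
σ₀² = 0.97² = 0.9409, σ² = 0.68² = 0.4624; σ² + n·σ₀² = 0.4624 + 9·0.9409 = 8.9305.
Posterior mean = (μ₀/σ₀² + n·x̄/σ²)/(1/σ₀² + n/σ²) = (σ²·μ₀ + σ₀²·n·x̄)/(σ² + n·σ₀²) = (0.4624·11.52 + 0.9409·102.48)/8.9305 = 101.75028/8.9305 = 11.3936.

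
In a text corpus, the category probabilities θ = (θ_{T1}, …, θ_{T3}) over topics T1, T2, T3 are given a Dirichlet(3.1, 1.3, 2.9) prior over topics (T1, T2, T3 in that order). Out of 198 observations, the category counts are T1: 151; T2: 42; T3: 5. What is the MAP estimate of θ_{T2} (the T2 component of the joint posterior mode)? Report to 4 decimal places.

0.2091

The Dirichlet prior is conjugate to the Multinomial likelihood: each posterior αⱼ = prior αⱼ + observed count nⱼ.
Posterior concentration: (154.1, 43.3, 7.9), total = 205.3.
Joint mode component: (α_{T2}−1)/(Σα−K) = 42.3/202.3 = 0.2091.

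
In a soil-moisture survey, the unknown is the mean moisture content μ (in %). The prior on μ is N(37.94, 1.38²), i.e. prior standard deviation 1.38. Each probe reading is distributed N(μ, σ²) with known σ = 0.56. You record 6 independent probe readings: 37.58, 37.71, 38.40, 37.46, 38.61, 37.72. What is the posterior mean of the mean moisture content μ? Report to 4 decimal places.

37.9140

For Normal data with known variance σ², a Normal(μ₀, σ₀²) prior on μ is conjugate. Posterior precision = 1/σ₀² + n/σ²; posterior mean is the precision-weighted average of μ₀ and x̄.
Σxᵢ = 37.58 + 37.71 + 38.40 + 37.46 + 38.61 + 37.72 = 227.48, so n·x̄ = 227.48.
σ₀² = 1.38² = 1.9044, σ² = 0.56² = 0.3136; σ² + n·σ₀² = 0.3136 + 6·1.9044 = 11.74.
Posterior mean = (μ₀/σ₀² + n·x̄/σ²)/(1/σ₀² + n/σ²) = (σ²·μ₀ + σ₀²·n·x̄)/(σ² + n·σ₀²) = (0.3136·37.94 + 1.9044·227.48)/11.74 = 445.110896/11.74 = 37.9140.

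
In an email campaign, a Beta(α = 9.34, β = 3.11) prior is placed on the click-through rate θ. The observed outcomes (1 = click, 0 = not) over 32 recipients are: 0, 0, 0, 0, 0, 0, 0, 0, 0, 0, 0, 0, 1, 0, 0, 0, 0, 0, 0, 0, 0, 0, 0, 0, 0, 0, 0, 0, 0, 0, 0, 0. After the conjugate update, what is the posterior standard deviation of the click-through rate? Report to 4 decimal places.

0.0627

The Beta prior is conjugate to a Binomial/Bernoulli likelihood; the update adds successes to α and failures to β.
Posterior: Beta(α+k, β+n−k) = Beta(9.34+1, 3.11+31) = Beta(10.34, 34.11).
Var = αβ/((α+β)²(α+β+1)) = 10.34·34.11/(44.45²·45.45) = 0.00392758; SD = √0.00392758 = 0.0627.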